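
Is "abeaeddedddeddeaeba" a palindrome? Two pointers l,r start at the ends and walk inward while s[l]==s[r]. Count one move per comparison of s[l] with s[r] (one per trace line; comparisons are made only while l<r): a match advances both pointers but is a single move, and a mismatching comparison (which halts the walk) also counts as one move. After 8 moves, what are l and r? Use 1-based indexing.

l=1 r=19: 'a'=='a', l++,r--
l=2 r=18: 'b'=='b', l++,r--
l=3 r=17: 'e'=='e', l++,r--
l=4 r=16: 'a'=='a', l++,r--
l=5 r=15: 'e'=='e', l++,r--
l=6 r=14: 'd'=='d', l++,r--
l=7 r=13: 'd'=='d', l++,r--
l=8 r=12: 'e'=='e', l++,r--

l=9, r=11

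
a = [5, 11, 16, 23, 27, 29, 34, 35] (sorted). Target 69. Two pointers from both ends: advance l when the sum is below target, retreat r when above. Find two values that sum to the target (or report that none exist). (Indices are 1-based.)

l=1 r=8: 5+35=40 <69, l++
l=2 r=8: 11+35=46 <69, l++
l=3 r=8: 16+35=51 <69, l++
l=4 r=8: 23+35=58 <69, l++
l=5 r=8: 27+35=62 <69, l++
l=6 r=8: 29+35=64 <69, l++
l=7 r=8: 34+35=69, found

(34, 35)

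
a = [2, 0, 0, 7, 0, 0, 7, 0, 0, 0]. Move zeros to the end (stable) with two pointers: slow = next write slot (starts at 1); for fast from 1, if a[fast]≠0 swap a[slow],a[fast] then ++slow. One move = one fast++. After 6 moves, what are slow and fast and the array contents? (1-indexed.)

slow=3, fast=7, a=[2, 7, 0, 0, 0, 0, 7, 0, 0, 0]

(s=1,f=1) a[fast]=2≠0 swap→a[1]=2 → slow++,fast++
(s=2,f=2) a[fast]=0 → fast++
(s=2,f=3) a[fast]=0 → fast++
(s=2,f=4) a[fast]=7≠0 swap→a[2]=7 → slow++,fast++
(s=3,f=5) a[fast]=0 → fast++
(s=3,f=6) a[fast]=0 → fast++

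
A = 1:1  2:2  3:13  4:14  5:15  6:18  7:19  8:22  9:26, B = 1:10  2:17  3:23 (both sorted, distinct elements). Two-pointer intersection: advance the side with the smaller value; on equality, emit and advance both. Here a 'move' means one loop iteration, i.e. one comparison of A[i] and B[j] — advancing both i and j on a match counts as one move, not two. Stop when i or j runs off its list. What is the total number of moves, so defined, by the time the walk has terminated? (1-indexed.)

i=1 j=1: 1<10, i++
i=2 j=1: 2<10, i++
i=3 j=1: 13>10, j++
i=3 j=2: 13<17, i++
i=4 j=2: 14<17, i++
i=5 j=2: 15<17, i++
i=6 j=2: 18>17, j++
i=6 j=3: 18<23, i++
i=7 j=3: 19<23, i++
i=8 j=3: 22<23, i++
i=9 j=3: 26>23, j++

11 moves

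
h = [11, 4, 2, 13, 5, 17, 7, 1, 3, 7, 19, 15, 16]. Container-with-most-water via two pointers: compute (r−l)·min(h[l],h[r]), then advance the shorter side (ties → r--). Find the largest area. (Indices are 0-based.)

l=0 r=12: min(11,16)*12=132 best=132 *, l++
l=1 r=12: min(4,16)*11=44 best=132, l++
l=2 r=12: min(2,16)*10=20 best=132, l++
l=3 r=12: min(13,16)*9=117 best=132, l++
l=4 r=12: min(5,16)*8=40 best=132, l++
l=5 r=12: min(17,16)*7=112 best=132, r--
l=5 r=11: min(17,15)*6=90 best=132, r--
l=5 r=10: min(17,19)*5=85 best=132, l++
l=6 r=10: min(7,19)*4=28 best=132, l++
l=7 r=10: min(1,19)*3=3 best=132, l++
l=8 r=10: min(3,19)*2=6 best=132, l++
l=9 r=10: min(7,19)*1=7 best=132, l++

max area = 132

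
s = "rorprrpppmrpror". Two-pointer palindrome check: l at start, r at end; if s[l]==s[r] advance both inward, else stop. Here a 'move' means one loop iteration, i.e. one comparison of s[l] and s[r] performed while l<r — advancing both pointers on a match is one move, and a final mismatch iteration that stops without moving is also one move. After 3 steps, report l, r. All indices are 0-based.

l=3, r=11

[0,14] 'r'=='r' → l++,r--
[1,13] 'o'=='o' → l++,r--
[2,12] 'r'=='r' → l++,r--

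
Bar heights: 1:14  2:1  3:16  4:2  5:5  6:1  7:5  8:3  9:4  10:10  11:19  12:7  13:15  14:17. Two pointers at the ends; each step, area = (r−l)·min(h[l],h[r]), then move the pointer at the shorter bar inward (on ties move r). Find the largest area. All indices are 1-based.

l=1 r=14: min(14,17)*13=182 best=182 *, l++
l=2 r=14: min(1,17)*12=12 best=182, l++
l=3 r=14: min(16,17)*11=176 best=182, l++
l=4 r=14: min(2,17)*10=20 best=182, l++
l=5 r=14: min(5,17)*9=45 best=182, l++
l=6 r=14: min(1,17)*8=8 best=182, l++
l=7 r=14: min(5,17)*7=35 best=182, l++
l=8 r=14: min(3,17)*6=18 best=182, l++
l=9 r=14: min(4,17)*5=20 best=182, l++
l=10 r=14: min(10,17)*4=40 best=182, l++
l=11 r=14: min(19,17)*3=51 best=182, r--
l=11 r=13: min(19,15)*2=30 best=182, r--
l=11 r=12: min(19,7)*1=7 best=182, r--

max area = 182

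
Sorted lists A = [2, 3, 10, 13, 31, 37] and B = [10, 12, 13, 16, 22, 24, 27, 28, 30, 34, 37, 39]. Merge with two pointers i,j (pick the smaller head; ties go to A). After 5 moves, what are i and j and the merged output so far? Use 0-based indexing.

i=0 j=0: A[i]=2<=B[j]=10 take 2, i++
i=1 j=0: A[i]=3<=B[j]=10 take 3, i++
i=2 j=0: A[i]=10<=B[j]=10 take 10, i++
i=3 j=0: A[i]=13>B[j]=10 take 10, j++
i=3 j=1: A[i]=13>B[j]=12 take 12, j++

i=3, j=2, merged so far=[2, 3, 10, 10, 12]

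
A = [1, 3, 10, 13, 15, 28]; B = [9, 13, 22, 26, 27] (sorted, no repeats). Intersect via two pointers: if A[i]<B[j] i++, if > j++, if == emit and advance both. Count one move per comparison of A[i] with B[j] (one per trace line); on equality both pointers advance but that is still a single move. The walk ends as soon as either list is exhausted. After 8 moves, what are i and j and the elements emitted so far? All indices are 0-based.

i=0 j=0: 1<9, i++
i=1 j=0: 3<9, i++
i=2 j=0: 10>9, j++
i=2 j=1: 10<13, i++
i=3 j=1: 13==13 emit, i++,j++
i=4 j=2: 15<22, i++
i=5 j=2: 28>22, j++
i=5 j=3: 28>26, j++

i=5, j=4, emitted=[13]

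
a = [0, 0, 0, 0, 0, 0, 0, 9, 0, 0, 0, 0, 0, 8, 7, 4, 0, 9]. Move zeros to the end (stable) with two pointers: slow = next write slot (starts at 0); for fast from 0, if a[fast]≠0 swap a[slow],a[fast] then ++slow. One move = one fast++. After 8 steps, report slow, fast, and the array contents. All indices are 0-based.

slow=1, fast=8, a=[9, 0, 0, 0, 0, 0, 0, 0, 0, 0, 0, 0, 0, 8, 7, 4, 0, 9]

(s=0,f=0) a[fast]=0 → fast++
(s=0,f=1) a[fast]=0 → fast++
(s=0,f=2) a[fast]=0 → fast++
(s=0,f=3) a[fast]=0 → fast++
(s=0,f=4) a[fast]=0 → fast++
(s=0,f=5) a[fast]=0 → fast++
(s=0,f=6) a[fast]=0 → fast++
(s=0,f=7) a[fast]=9≠0 swap→a[0]=9 → slow++,fast++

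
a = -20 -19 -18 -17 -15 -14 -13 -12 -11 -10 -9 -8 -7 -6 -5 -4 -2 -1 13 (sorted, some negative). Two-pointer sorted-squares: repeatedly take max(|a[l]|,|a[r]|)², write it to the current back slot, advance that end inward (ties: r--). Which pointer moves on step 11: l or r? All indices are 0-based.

l

[0,18] |-20|>|13| out[18]=400 → l++
[1,18] |-19|>|13| out[17]=361 → l++
[2,18] |-18|>|13| out[16]=324 → l++
[3,18] |-17|>|13| out[15]=289 → l++
[4,18] |-15|>|13| out[14]=225 → l++
[5,18] |-14|>|13| out[13]=196 → l++
[6,18] |-13|<=|13| out[12]=169 → r--
[6,17] |-13|>|-1| out[11]=169 → l++
[7,17] |-12|>|-1| out[10]=144 → l++
[8,17] |-11|>|-1| out[9]=121 → l++
[9,17] |-10|>|-1| out[8]=100 → l++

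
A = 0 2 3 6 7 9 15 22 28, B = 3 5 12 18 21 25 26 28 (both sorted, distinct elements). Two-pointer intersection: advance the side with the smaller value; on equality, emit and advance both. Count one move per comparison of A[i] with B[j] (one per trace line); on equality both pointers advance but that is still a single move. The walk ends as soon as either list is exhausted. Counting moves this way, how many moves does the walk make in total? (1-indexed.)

[i=1,j=1] 0<3 → i++
[i=2,j=1] 2<3 → i++
[i=3,j=1] 3==3 emit → i++,j++
[i=4,j=2] 6>5 → j++
[i=4,j=3] 6<12 → i++
[i=5,j=3] 7<12 → i++
[i=6,j=3] 9<12 → i++
[i=7,j=3] 15>12 → j++
[i=7,j=4] 15<18 → i++
[i=8,j=4] 22>18 → j++
[i=8,j=5] 22>21 → j++
[i=8,j=6] 22<25 → i++
[i=9,j=6] 28>25 → j++
[i=9,j=7] 28>26 → j++
[i=9,j=8] 28==28 emit → i++,j++

15 moves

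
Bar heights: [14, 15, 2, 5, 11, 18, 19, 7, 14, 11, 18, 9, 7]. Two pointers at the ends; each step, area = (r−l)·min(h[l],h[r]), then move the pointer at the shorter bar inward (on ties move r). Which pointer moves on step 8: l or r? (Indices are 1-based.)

[1,13] min(14,7)*12=84 best=84 * → r--
[1,12] min(14,9)*11=99 best=99 * → r--
[1,11] min(14,18)*10=140 best=140 * → l++
[2,11] min(15,18)*9=135 best=140 → l++
[3,11] min(2,18)*8=16 best=140 → l++
[4,11] min(5,18)*7=35 best=140 → l++
[5,11] min(11,18)*6=66 best=140 → l++
[6,11] min(18,18)*5=90 best=140 → r--

r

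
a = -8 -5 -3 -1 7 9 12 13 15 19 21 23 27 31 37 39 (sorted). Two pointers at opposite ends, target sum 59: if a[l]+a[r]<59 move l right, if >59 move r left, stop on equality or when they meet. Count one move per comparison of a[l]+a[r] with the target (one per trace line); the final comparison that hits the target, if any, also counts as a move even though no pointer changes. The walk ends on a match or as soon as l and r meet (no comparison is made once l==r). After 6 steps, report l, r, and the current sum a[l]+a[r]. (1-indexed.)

l=7, r=16, sum=51

l=1 r=16: -8+39=31 <59, l++
l=2 r=16: -5+39=34 <59, l++
l=3 r=16: -3+39=36 <59, l++
l=4 r=16: -1+39=38 <59, l++
l=5 r=16: 7+39=46 <59, l++
l=6 r=16: 9+39=48 <59, l++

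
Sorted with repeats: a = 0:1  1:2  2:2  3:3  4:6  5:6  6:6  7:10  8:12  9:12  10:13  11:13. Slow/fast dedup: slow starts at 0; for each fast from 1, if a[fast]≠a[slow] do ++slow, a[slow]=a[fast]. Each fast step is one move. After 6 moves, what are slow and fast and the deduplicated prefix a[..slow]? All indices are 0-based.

(s=0,f=1) a[fast]=2≠a[slow]=1 write a[1]=2 → slow++,fast++
(s=1,f=2) a[fast]=2=a[slow] dup → fast++
(s=1,f=3) a[fast]=3≠a[slow]=2 write a[2]=3 → slow++,fast++
(s=2,f=4) a[fast]=6≠a[slow]=3 write a[3]=6 → slow++,fast++
(s=3,f=5) a[fast]=6=a[slow] dup → fast++
(s=3,f=6) a[fast]=6=a[slow] dup → fast++

slow=3, fast=7, prefix=[1, 2, 3, 6]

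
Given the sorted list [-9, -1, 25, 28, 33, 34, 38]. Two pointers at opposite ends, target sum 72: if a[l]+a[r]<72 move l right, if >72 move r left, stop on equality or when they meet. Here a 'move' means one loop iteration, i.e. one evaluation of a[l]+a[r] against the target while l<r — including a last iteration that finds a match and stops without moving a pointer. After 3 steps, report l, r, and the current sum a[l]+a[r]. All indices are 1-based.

l=4, r=7, sum=66

[1,7] -9+38=29 <72 → l++
[2,7] -1+38=37 <72 → l++
[3,7] 25+38=63 <72 → l++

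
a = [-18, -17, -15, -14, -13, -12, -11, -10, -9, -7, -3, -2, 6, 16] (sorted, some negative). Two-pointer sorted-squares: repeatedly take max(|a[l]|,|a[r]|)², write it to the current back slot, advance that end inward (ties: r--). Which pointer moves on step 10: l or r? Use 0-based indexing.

l

l=0 r=13: |-18|>|16| out[13]=324, l++
l=1 r=13: |-17|>|16| out[12]=289, l++
l=2 r=13: |-15|<=|16| out[11]=256, r--
l=2 r=12: |-15|>|6| out[10]=225, l++
l=3 r=12: |-14|>|6| out[9]=196, l++
l=4 r=12: |-13|>|6| out[8]=169, l++
l=5 r=12: |-12|>|6| out[7]=144, l++
l=6 r=12: |-11|>|6| out[6]=121, l++
l=7 r=12: |-10|>|6| out[5]=100, l++
l=8 r=12: |-9|>|6| out[4]=81, l++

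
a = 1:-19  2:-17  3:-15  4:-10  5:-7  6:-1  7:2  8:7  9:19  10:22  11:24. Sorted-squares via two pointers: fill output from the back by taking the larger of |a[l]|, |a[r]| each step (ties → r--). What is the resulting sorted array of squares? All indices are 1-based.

[1,11] |-19|<=|24| out[11]=576 → r--
[1,10] |-19|<=|22| out[10]=484 → r--
[1,9] |-19|<=|19| out[9]=361 → r--
[1,8] |-19|>|7| out[8]=361 → l++
[2,8] |-17|>|7| out[7]=289 → l++
[3,8] |-15|>|7| out[6]=225 → l++
[4,8] |-10|>|7| out[5]=100 → l++
[5,8] |-7|<=|7| out[4]=49 → r--
[5,7] |-7|>|2| out[3]=49 → l++
[6,7] |-1|<=|2| out[2]=4 → r--
[6,6] |-1|<=|-1| out[1]=1 → r--

[1, 4, 49, 49, 100, 225, 289, 361, 361, 484, 576]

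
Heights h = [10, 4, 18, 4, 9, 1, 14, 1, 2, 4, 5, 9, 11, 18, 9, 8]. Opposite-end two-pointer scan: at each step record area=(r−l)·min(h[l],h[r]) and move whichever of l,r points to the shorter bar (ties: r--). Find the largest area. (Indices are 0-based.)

l=0 r=15: min(10,8)*15=120 best=120 *, r--
l=0 r=14: min(10,9)*14=126 best=126 *, r--
l=0 r=13: min(10,18)*13=130 best=130 *, l++
l=1 r=13: min(4,18)*12=48 best=130, l++
l=2 r=13: min(18,18)*11=198 best=198 *, r--
l=2 r=12: min(18,11)*10=110 best=198, r--
l=2 r=11: min(18,9)*9=81 best=198, r--
l=2 r=10: min(18,5)*8=40 best=198, r--
l=2 r=9: min(18,4)*7=28 best=198, r--
l=2 r=8: min(18,2)*6=12 best=198, r--
l=2 r=7: min(18,1)*5=5 best=198, r--
l=2 r=6: min(18,14)*4=56 best=198, r--
l=2 r=5: min(18,1)*3=3 best=198, r--
l=2 r=4: min(18,9)*2=18 best=198, r--
l=2 r=3: min(18,4)*1=4 best=198, r--

max area = 198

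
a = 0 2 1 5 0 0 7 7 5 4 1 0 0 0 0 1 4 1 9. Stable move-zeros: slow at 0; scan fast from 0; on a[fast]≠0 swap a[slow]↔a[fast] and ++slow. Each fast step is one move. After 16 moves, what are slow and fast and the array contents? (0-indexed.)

slow=0 fast=0: a[fast]=0, fast++
slow=0 fast=1: a[fast]=2≠0 swap→a[0]=2, slow++,fast++
slow=1 fast=2: a[fast]=1≠0 swap→a[1]=1, slow++,fast++
slow=2 fast=3: a[fast]=5≠0 swap→a[2]=5, slow++,fast++
slow=3 fast=4: a[fast]=0, fast++
slow=3 fast=5: a[fast]=0, fast++
slow=3 fast=6: a[fast]=7≠0 swap→a[3]=7, slow++,fast++
slow=4 fast=7: a[fast]=7≠0 swap→a[4]=7, slow++,fast++
slow=5 fast=8: a[fast]=5≠0 swap→a[5]=5, slow++,fast++
slow=6 fast=9: a[fast]=4≠0 swap→a[6]=4, slow++,fast++
slow=7 fast=10: a[fast]=1≠0 swap→a[7]=1, slow++,fast++
slow=8 fast=11: a[fast]=0, fast++
slow=8 fast=12: a[fast]=0, fast++
slow=8 fast=13: a[fast]=0, fast++
slow=8 fast=14: a[fast]=0, fast++
slow=8 fast=15: a[fast]=1≠0 swap→a[8]=1, slow++,fast++

slow=9, fast=16, a=[2, 1, 5, 7, 7, 5, 4, 1, 1, 0, 0, 0, 0, 0, 0, 0, 4, 1, 9]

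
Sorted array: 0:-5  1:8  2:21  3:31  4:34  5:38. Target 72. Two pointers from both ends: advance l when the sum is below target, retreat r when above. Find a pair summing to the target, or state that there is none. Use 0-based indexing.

[0,5] -5+38=33 <72 → l++
[1,5] 8+38=46 <72 → l++
[2,5] 21+38=59 <72 → l++
[3,5] 31+38=69 <72 → l++
[4,5] 34+38=72 → found

(34, 38)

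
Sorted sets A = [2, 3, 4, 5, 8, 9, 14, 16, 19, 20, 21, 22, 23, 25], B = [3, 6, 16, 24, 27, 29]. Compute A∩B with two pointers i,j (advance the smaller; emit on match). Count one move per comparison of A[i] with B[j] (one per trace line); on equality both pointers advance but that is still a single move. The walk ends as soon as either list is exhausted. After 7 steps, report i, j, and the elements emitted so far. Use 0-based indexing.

i=0 j=0: 2<3, i++
i=1 j=0: 3==3 emit, i++,j++
i=2 j=1: 4<6, i++
i=3 j=1: 5<6, i++
i=4 j=1: 8>6, j++
i=4 j=2: 8<16, i++
i=5 j=2: 9<16, i++

i=6, j=2, emitted=[3]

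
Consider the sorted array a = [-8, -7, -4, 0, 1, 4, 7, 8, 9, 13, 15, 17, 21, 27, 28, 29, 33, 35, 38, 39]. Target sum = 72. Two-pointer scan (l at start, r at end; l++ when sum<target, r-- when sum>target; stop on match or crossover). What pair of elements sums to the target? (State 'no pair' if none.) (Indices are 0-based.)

[0,19] -8+39=31 <72 → l++
[1,19] -7+39=32 <72 → l++
[2,19] -4+39=35 <72 → l++
[3,19] 0+39=39 <72 → l++
[4,19] 1+39=40 <72 → l++
[5,19] 4+39=43 <72 → l++
[6,19] 7+39=46 <72 → l++
[7,19] 8+39=47 <72 → l++
[8,19] 9+39=48 <72 → l++
[9,19] 13+39=52 <72 → l++
[10,19] 15+39=54 <72 → l++
[11,19] 17+39=56 <72 → l++
[12,19] 21+39=60 <72 → l++
[13,19] 27+39=66 <72 → l++
[14,19] 28+39=67 <72 → l++
[15,19] 29+39=68 <72 → l++
[16,19] 33+39=72 → found

(33, 39)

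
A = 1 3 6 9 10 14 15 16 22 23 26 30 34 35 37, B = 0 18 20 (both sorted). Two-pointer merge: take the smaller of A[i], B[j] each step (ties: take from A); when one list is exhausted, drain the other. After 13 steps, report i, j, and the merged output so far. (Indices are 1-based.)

i=11, j=4, merged so far=[0, 1, 3, 6, 9, 10, 14, 15, 16, 18, 20, 22, 23]

[i=1,j=1] A[i]=1>B[j]=0 take 0 → j++
[i=1,j=2] A[i]=1<=B[j]=18 take 1 → i++
[i=2,j=2] A[i]=3<=B[j]=18 take 3 → i++
[i=3,j=2] A[i]=6<=B[j]=18 take 6 → i++
[i=4,j=2] A[i]=9<=B[j]=18 take 9 → i++
[i=5,j=2] A[i]=10<=B[j]=18 take 10 → i++
[i=6,j=2] A[i]=14<=B[j]=18 take 14 → i++
[i=7,j=2] A[i]=15<=B[j]=18 take 15 → i++
[i=8,j=2] A[i]=16<=B[j]=18 take 16 → i++
[i=9,j=2] A[i]=22>B[j]=18 take 18 → j++
[i=9,j=3] A[i]=22>B[j]=20 take 20 → j++
[i=9,j=4] B done, take A[i]=22 → i++
[i=10,j=4] B done, take A[i]=23 → i++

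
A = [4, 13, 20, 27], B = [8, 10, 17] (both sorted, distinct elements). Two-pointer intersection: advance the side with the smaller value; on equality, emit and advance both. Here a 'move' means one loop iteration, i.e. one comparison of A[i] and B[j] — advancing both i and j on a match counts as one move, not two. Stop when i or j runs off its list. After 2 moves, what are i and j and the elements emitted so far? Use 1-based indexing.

i=2, j=2, emitted=[]

i=1 j=1: 4<8, i++
i=2 j=1: 13>8, j++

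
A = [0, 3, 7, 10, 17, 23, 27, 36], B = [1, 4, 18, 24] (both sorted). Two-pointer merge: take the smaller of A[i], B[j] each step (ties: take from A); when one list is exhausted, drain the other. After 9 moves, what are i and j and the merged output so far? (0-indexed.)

i=0 j=0: A[i]=0<=B[j]=1 take 0, i++
i=1 j=0: A[i]=3>B[j]=1 take 1, j++
i=1 j=1: A[i]=3<=B[j]=4 take 3, i++
i=2 j=1: A[i]=7>B[j]=4 take 4, j++
i=2 j=2: A[i]=7<=B[j]=18 take 7, i++
i=3 j=2: A[i]=10<=B[j]=18 take 10, i++
i=4 j=2: A[i]=17<=B[j]=18 take 17, i++
i=5 j=2: A[i]=23>B[j]=18 take 18, j++
i=5 j=3: A[i]=23<=B[j]=24 take 23, i++

i=6, j=3, merged so far=[0, 1, 3, 4, 7, 10, 17, 18, 23]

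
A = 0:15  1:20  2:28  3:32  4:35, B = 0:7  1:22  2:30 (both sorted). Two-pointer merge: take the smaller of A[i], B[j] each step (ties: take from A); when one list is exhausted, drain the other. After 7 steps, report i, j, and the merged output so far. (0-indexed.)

i=0 j=0: A[i]=15>B[j]=7 take 7, j++
i=0 j=1: A[i]=15<=B[j]=22 take 15, i++
i=1 j=1: A[i]=20<=B[j]=22 take 20, i++
i=2 j=1: A[i]=28>B[j]=22 take 22, j++
i=2 j=2: A[i]=28<=B[j]=30 take 28, i++
i=3 j=2: A[i]=32>B[j]=30 take 30, j++
i=3 j=3: B done, take A[i]=32, i++

i=4, j=3, merged so far=[7, 15, 20, 22, 28, 30, 32]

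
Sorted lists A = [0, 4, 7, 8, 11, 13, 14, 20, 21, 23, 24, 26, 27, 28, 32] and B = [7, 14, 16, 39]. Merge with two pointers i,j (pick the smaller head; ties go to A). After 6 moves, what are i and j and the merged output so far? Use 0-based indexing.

i=5, j=1, merged so far=[0, 4, 7, 7, 8, 11]

i=0 j=0: A[i]=0<=B[j]=7 take 0, i++
i=1 j=0: A[i]=4<=B[j]=7 take 4, i++
i=2 j=0: A[i]=7<=B[j]=7 take 7, i++
i=3 j=0: A[i]=8>B[j]=7 take 7, j++
i=3 j=1: A[i]=8<=B[j]=14 take 8, i++
i=4 j=1: A[i]=11<=B[j]=14 take 11, i++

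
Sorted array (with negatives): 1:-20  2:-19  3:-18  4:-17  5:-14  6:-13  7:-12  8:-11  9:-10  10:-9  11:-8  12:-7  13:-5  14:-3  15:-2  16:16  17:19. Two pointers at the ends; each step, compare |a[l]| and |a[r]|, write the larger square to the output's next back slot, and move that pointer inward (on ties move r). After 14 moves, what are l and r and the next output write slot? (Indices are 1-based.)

l=13, r=15, next write slot=3

l=1 r=17: |-20|>|19| out[17]=400, l++
l=2 r=17: |-19|<=|19| out[16]=361, r--
l=2 r=16: |-19|>|16| out[15]=361, l++
l=3 r=16: |-18|>|16| out[14]=324, l++
l=4 r=16: |-17|>|16| out[13]=289, l++
l=5 r=16: |-14|<=|16| out[12]=256, r--
l=5 r=15: |-14|>|-2| out[11]=196, l++
l=6 r=15: |-13|>|-2| out[10]=169, l++
l=7 r=15: |-12|>|-2| out[9]=144, l++
l=8 r=15: |-11|>|-2| out[8]=121, l++
l=9 r=15: |-10|>|-2| out[7]=100, l++
l=10 r=15: |-9|>|-2| out[6]=81, l++
l=11 r=15: |-8|>|-2| out[5]=64, l++
l=12 r=15: |-7|>|-2| out[4]=49, l++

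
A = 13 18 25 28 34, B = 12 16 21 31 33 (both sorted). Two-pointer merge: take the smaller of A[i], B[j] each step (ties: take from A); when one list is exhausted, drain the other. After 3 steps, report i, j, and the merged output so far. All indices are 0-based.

i=1, j=2, merged so far=[12, 13, 16]

[i=0,j=0] A[i]=13>B[j]=12 take 12 → j++
[i=0,j=1] A[i]=13<=B[j]=16 take 13 → i++
[i=1,j=1] A[i]=18>B[j]=16 take 16 → j++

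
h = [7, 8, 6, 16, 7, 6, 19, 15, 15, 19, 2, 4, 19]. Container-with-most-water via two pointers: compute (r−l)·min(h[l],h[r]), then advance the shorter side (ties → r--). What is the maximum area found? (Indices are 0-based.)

[0,12] min(7,19)*12=84 best=84 * → l++
[1,12] min(8,19)*11=88 best=88 * → l++
[2,12] min(6,19)*10=60 best=88 → l++
[3,12] min(16,19)*9=144 best=144 * → l++
[4,12] min(7,19)*8=56 best=144 → l++
[5,12] min(6,19)*7=42 best=144 → l++
[6,12] min(19,19)*6=114 best=144 → r--
[6,11] min(19,4)*5=20 best=144 → r--
[6,10] min(19,2)*4=8 best=144 → r--
[6,9] min(19,19)*3=57 best=144 → r--
[6,8] min(19,15)*2=30 best=144 → r--
[6,7] min(19,15)*1=15 best=144 → r--

max area = 144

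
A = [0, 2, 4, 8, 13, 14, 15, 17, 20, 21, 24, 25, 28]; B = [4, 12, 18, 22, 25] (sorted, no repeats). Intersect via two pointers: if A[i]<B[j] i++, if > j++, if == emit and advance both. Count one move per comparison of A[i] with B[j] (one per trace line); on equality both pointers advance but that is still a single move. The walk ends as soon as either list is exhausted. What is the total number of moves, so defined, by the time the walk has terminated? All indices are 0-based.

i=0 j=0: 0<4, i++
i=1 j=0: 2<4, i++
i=2 j=0: 4==4 emit, i++,j++
i=3 j=1: 8<12, i++
i=4 j=1: 13>12, j++
i=4 j=2: 13<18, i++
i=5 j=2: 14<18, i++
i=6 j=2: 15<18, i++
i=7 j=2: 17<18, i++
i=8 j=2: 20>18, j++
i=8 j=3: 20<22, i++
i=9 j=3: 21<22, i++
i=10 j=3: 24>22, j++
i=10 j=4: 24<25, i++
i=11 j=4: 25==25 emit, i++,j++

15 moves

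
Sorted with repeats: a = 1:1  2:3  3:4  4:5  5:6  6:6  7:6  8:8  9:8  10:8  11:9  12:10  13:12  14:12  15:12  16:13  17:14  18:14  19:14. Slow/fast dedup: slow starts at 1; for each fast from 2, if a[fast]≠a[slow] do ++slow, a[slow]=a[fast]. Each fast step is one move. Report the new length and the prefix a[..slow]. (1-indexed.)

(s=1,f=2) a[fast]=3≠a[slow]=1 write a[2]=3 → slow++,fast++
(s=2,f=3) a[fast]=4≠a[slow]=3 write a[3]=4 → slow++,fast++
(s=3,f=4) a[fast]=5≠a[slow]=4 write a[4]=5 → slow++,fast++
(s=4,f=5) a[fast]=6≠a[slow]=5 write a[5]=6 → slow++,fast++
(s=5,f=6) a[fast]=6=a[slow] dup → fast++
(s=5,f=7) a[fast]=6=a[slow] dup → fast++
(s=5,f=8) a[fast]=8≠a[slow]=6 write a[6]=8 → slow++,fast++
(s=6,f=9) a[fast]=8=a[slow] dup → fast++
(s=6,f=10) a[fast]=8=a[slow] dup → fast++
(s=6,f=11) a[fast]=9≠a[slow]=8 write a[7]=9 → slow++,fast++
(s=7,f=12) a[fast]=10≠a[slow]=9 write a[8]=10 → slow++,fast++
(s=8,f=13) a[fast]=12≠a[slow]=10 write a[9]=12 → slow++,fast++
(s=9,f=14) a[fast]=12=a[slow] dup → fast++
(s=9,f=15) a[fast]=12=a[slow] dup → fast++
(s=9,f=16) a[fast]=13≠a[slow]=12 write a[10]=13 → slow++,fast++
(s=10,f=17) a[fast]=14≠a[slow]=13 write a[11]=14 → slow++,fast++
(s=11,f=18) a[fast]=14=a[slow] dup → fast++
(s=11,f=19) a[fast]=14=a[slow] dup → fast++

length 11; prefix = [1, 3, 4, 5, 6, 8, 9, 10, 12, 13, 14]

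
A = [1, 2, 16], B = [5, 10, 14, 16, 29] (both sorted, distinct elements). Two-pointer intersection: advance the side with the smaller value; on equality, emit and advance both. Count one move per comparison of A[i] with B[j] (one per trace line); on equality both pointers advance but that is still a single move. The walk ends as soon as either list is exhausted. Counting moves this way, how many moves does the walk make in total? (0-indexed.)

6 moves

[i=0,j=0] 1<5 → i++
[i=1,j=0] 2<5 → i++
[i=2,j=0] 16>5 → j++
[i=2,j=1] 16>10 → j++
[i=2,j=2] 16>14 → j++
[i=2,j=3] 16==16 emit → i++,j++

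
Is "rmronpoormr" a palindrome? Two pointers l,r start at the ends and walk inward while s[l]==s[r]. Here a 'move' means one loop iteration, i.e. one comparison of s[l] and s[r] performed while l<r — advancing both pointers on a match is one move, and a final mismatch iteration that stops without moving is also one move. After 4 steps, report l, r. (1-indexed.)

l=5, r=7

[1,11] 'r'=='r' → l++,r--
[2,10] 'm'=='m' → l++,r--
[3,9] 'r'=='r' → l++,r--
[4,8] 'o'=='o' → l++,r--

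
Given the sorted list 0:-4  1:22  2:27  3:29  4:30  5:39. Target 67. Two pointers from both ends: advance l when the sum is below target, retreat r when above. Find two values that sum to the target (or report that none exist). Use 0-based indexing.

no pair

[0,5] -4+39=35 <67 → l++
[1,5] 22+39=61 <67 → l++
[2,5] 27+39=66 <67 → l++
[3,5] 29+39=68 >67 → r--
[3,4] 29+30=59 <67 → l++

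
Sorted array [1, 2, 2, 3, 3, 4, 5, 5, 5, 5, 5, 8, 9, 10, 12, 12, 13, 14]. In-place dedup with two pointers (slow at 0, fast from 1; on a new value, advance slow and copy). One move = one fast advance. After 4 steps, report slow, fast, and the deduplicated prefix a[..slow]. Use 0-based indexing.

slow=0 fast=1: a[fast]=2≠a[slow]=1 write a[1]=2, slow++,fast++
slow=1 fast=2: a[fast]=2=a[slow] dup, fast++
slow=1 fast=3: a[fast]=3≠a[slow]=2 write a[2]=3, slow++,fast++
slow=2 fast=4: a[fast]=3=a[slow] dup, fast++

slow=2, fast=5, prefix=[1, 2, 3]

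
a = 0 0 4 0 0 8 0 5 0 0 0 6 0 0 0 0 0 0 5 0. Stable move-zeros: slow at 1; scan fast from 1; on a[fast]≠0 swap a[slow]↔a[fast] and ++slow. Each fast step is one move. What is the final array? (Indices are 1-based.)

(s=1,f=1) a[fast]=0 → fast++
(s=1,f=2) a[fast]=0 → fast++
(s=1,f=3) a[fast]=4≠0 swap→a[1]=4 → slow++,fast++
(s=2,f=4) a[fast]=0 → fast++
(s=2,f=5) a[fast]=0 → fast++
(s=2,f=6) a[fast]=8≠0 swap→a[2]=8 → slow++,fast++
(s=3,f=7) a[fast]=0 → fast++
(s=3,f=8) a[fast]=5≠0 swap→a[3]=5 → slow++,fast++
(s=4,f=9) a[fast]=0 → fast++
(s=4,f=10) a[fast]=0 → fast++
(s=4,f=11) a[fast]=0 → fast++
(s=4,f=12) a[fast]=6≠0 swap→a[4]=6 → slow++,fast++
(s=5,f=13) a[fast]=0 → fast++
(s=5,f=14) a[fast]=0 → fast++
(s=5,f=15) a[fast]=0 → fast++
(s=5,f=16) a[fast]=0 → fast++
(s=5,f=17) a[fast]=0 → fast++
(s=5,f=18) a[fast]=0 → fast++
(s=5,f=19) a[fast]=5≠0 swap→a[5]=5 → slow++,fast++
(s=6,f=20) a[fast]=0 → fast++

[4, 8, 5, 6, 5, 0, 0, 0, 0, 0, 0, 0, 0, 0, 0, 0, 0, 0, 0, 0]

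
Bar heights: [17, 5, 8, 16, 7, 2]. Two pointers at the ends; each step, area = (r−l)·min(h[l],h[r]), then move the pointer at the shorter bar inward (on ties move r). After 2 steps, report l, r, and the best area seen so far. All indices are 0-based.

l=0, r=3, best area=28

[0,5] min(17,2)*5=10 best=10 * → r--
[0,4] min(17,7)*4=28 best=28 * → r--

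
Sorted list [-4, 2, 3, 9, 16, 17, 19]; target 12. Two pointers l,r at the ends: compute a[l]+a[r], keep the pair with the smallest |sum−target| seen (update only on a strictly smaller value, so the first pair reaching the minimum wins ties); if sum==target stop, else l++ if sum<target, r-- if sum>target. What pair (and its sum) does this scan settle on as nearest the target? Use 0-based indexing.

pair (-4, 16) with sum 12 (|Δ|=0)

[0,6] -4+19=15 d=3 * → r--
[0,5] -4+17=13 d=1 * → r--
[0,4] -4+16=12 d=0 * → stop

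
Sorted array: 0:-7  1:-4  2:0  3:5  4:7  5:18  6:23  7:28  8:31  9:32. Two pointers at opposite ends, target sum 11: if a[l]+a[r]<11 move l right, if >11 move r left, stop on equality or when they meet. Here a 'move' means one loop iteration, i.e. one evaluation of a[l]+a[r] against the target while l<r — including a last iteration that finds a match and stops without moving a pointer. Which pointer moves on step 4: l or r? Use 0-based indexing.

r

[0,9] -7+32=25 >11 → r--
[0,8] -7+31=24 >11 → r--
[0,7] -7+28=21 >11 → r--
[0,6] -7+23=16 >11 → r--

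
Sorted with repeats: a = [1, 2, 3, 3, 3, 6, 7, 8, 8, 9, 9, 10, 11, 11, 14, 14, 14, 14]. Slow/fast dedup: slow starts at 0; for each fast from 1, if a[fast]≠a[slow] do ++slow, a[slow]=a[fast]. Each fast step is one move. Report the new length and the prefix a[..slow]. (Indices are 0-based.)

slow=0 fast=1: a[fast]=2≠a[slow]=1 write a[1]=2, slow++,fast++
slow=1 fast=2: a[fast]=3≠a[slow]=2 write a[2]=3, slow++,fast++
slow=2 fast=3: a[fast]=3=a[slow] dup, fast++
slow=2 fast=4: a[fast]=3=a[slow] dup, fast++
slow=2 fast=5: a[fast]=6≠a[slow]=3 write a[3]=6, slow++,fast++
slow=3 fast=6: a[fast]=7≠a[slow]=6 write a[4]=7, slow++,fast++
slow=4 fast=7: a[fast]=8≠a[slow]=7 write a[5]=8, slow++,fast++
slow=5 fast=8: a[fast]=8=a[slow] dup, fast++
slow=5 fast=9: a[fast]=9≠a[slow]=8 write a[6]=9, slow++,fast++
slow=6 fast=10: a[fast]=9=a[slow] dup, fast++
slow=6 fast=11: a[fast]=10≠a[slow]=9 write a[7]=10, slow++,fast++
slow=7 fast=12: a[fast]=11≠a[slow]=10 write a[8]=11, slow++,fast++
slow=8 fast=13: a[fast]=11=a[slow] dup, fast++
slow=8 fast=14: a[fast]=14≠a[slow]=11 write a[9]=14, slow++,fast++
slow=9 fast=15: a[fast]=14=a[slow] dup, fast++
slow=9 fast=16: a[fast]=14=a[slow] dup, fast++
slow=9 fast=17: a[fast]=14=a[slow] dup, fast++

length 10; prefix = [1, 2, 3, 6, 7, 8, 9, 10, 11, 14]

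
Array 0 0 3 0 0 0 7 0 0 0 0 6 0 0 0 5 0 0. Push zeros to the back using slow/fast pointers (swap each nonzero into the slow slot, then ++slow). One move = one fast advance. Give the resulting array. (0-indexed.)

(s=0,f=0) a[fast]=0 → fast++
(s=0,f=1) a[fast]=0 → fast++
(s=0,f=2) a[fast]=3≠0 swap→a[0]=3 → slow++,fast++
(s=1,f=3) a[fast]=0 → fast++
(s=1,f=4) a[fast]=0 → fast++
(s=1,f=5) a[fast]=0 → fast++
(s=1,f=6) a[fast]=7≠0 swap→a[1]=7 → slow++,fast++
(s=2,f=7) a[fast]=0 → fast++
(s=2,f=8) a[fast]=0 → fast++
(s=2,f=9) a[fast]=0 → fast++
(s=2,f=10) a[fast]=0 → fast++
(s=2,f=11) a[fast]=6≠0 swap→a[2]=6 → slow++,fast++
(s=3,f=12) a[fast]=0 → fast++
(s=3,f=13) a[fast]=0 → fast++
(s=3,f=14) a[fast]=0 → fast++
(s=3,f=15) a[fast]=5≠0 swap→a[3]=5 → slow++,fast++
(s=4,f=16) a[fast]=0 → fast++
(s=4,f=17) a[fast]=0 → fast++

[3, 7, 6, 5, 0, 0, 0, 0, 0, 0, 0, 0, 0, 0, 0, 0, 0, 0]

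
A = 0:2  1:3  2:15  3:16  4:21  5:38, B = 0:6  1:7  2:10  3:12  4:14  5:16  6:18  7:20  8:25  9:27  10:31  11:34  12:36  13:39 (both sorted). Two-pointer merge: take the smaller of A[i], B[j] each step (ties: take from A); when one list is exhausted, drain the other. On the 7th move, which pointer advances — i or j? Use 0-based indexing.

[i=0,j=0] A[i]=2<=B[j]=6 take 2 → i++
[i=1,j=0] A[i]=3<=B[j]=6 take 3 → i++
[i=2,j=0] A[i]=15>B[j]=6 take 6 → j++
[i=2,j=1] A[i]=15>B[j]=7 take 7 → j++
[i=2,j=2] A[i]=15>B[j]=10 take 10 → j++
[i=2,j=3] A[i]=15>B[j]=12 take 12 → j++
[i=2,j=4] A[i]=15>B[j]=14 take 14 → j++

j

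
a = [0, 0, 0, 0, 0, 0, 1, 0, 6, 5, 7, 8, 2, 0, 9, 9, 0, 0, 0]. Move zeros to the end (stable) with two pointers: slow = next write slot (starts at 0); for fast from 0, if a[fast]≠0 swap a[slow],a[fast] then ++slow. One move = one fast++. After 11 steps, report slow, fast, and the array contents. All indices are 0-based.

slow=4, fast=11, a=[1, 6, 5, 7, 0, 0, 0, 0, 0, 0, 0, 8, 2, 0, 9, 9, 0, 0, 0]

(s=0,f=0) a[fast]=0 → fast++
(s=0,f=1) a[fast]=0 → fast++
(s=0,f=2) a[fast]=0 → fast++
(s=0,f=3) a[fast]=0 → fast++
(s=0,f=4) a[fast]=0 → fast++
(s=0,f=5) a[fast]=0 → fast++
(s=0,f=6) a[fast]=1≠0 swap→a[0]=1 → slow++,fast++
(s=1,f=7) a[fast]=0 → fast++
(s=1,f=8) a[fast]=6≠0 swap→a[1]=6 → slow++,fast++
(s=2,f=9) a[fast]=5≠0 swap→a[2]=5 → slow++,fast++
(s=3,f=10) a[fast]=7≠0 swap→a[3]=7 → slow++,fast++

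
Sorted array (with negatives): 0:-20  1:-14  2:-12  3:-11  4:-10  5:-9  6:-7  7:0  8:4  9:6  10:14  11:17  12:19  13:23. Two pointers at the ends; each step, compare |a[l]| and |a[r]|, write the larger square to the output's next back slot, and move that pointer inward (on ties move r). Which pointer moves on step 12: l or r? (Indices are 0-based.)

r

l=0 r=13: |-20|<=|23| out[13]=529, r--
l=0 r=12: |-20|>|19| out[12]=400, l++
l=1 r=12: |-14|<=|19| out[11]=361, r--
l=1 r=11: |-14|<=|17| out[10]=289, r--
l=1 r=10: |-14|<=|14| out[9]=196, r--
l=1 r=9: |-14|>|6| out[8]=196, l++
l=2 r=9: |-12|>|6| out[7]=144, l++
l=3 r=9: |-11|>|6| out[6]=121, l++
l=4 r=9: |-10|>|6| out[5]=100, l++
l=5 r=9: |-9|>|6| out[4]=81, l++
l=6 r=9: |-7|>|6| out[3]=49, l++
l=7 r=9: |0|<=|6| out[2]=36, r--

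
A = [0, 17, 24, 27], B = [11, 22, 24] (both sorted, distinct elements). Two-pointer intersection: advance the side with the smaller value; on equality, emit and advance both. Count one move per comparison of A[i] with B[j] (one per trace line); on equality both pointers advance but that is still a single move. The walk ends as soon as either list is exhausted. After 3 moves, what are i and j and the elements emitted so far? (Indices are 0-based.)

i=2, j=1, emitted=[]

i=0 j=0: 0<11, i++
i=1 j=0: 17>11, j++
i=1 j=1: 17<22, i++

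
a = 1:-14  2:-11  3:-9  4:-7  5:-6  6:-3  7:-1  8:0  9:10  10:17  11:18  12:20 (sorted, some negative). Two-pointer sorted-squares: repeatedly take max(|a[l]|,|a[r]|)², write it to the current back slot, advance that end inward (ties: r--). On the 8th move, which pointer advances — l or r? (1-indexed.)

[1,12] |-14|<=|20| out[12]=400 → r--
[1,11] |-14|<=|18| out[11]=324 → r--
[1,10] |-14|<=|17| out[10]=289 → r--
[1,9] |-14|>|10| out[9]=196 → l++
[2,9] |-11|>|10| out[8]=121 → l++
[3,9] |-9|<=|10| out[7]=100 → r--
[3,8] |-9|>|0| out[6]=81 → l++
[4,8] |-7|>|0| out[5]=49 → l++

l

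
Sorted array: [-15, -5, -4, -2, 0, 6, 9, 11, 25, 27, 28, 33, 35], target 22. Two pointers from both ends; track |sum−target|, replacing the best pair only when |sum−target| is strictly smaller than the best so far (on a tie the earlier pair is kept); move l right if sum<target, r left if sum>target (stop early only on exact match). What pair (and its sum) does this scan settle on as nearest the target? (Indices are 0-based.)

[0,12] -15+35=20 d=2 * → l++
[1,12] -5+35=30 d=8 → r--
[1,11] -5+33=28 d=6 → r--
[1,10] -5+28=23 d=1 * → r--
[1,9] -5+27=22 d=0 * → stop

pair (-5, 27) with sum 22 (|Δ|=0)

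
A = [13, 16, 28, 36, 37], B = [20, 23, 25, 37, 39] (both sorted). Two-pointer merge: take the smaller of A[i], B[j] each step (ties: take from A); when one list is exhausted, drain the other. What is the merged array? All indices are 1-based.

[13, 16, 20, 23, 25, 28, 36, 37, 37, 39]

i=1 j=1: A[i]=13<=B[j]=20 take 13, i++
i=2 j=1: A[i]=16<=B[j]=20 take 16, i++
i=3 j=1: A[i]=28>B[j]=20 take 20, j++
i=3 j=2: A[i]=28>B[j]=23 take 23, j++
i=3 j=3: A[i]=28>B[j]=25 take 25, j++
i=3 j=4: A[i]=28<=B[j]=37 take 28, i++
i=4 j=4: A[i]=36<=B[j]=37 take 36, i++
i=5 j=4: A[i]=37<=B[j]=37 take 37, i++
i=6 j=4: A done, take B[j]=37, j++
i=6 j=5: A done, take B[j]=39, j++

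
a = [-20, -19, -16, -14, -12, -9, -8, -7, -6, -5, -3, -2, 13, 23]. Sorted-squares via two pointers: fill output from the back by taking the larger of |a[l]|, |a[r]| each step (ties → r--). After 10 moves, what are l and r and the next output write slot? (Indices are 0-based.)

l=0 r=13: |-20|<=|23| out[13]=529, r--
l=0 r=12: |-20|>|13| out[12]=400, l++
l=1 r=12: |-19|>|13| out[11]=361, l++
l=2 r=12: |-16|>|13| out[10]=256, l++
l=3 r=12: |-14|>|13| out[9]=196, l++
l=4 r=12: |-12|<=|13| out[8]=169, r--
l=4 r=11: |-12|>|-2| out[7]=144, l++
l=5 r=11: |-9|>|-2| out[6]=81, l++
l=6 r=11: |-8|>|-2| out[5]=64, l++
l=7 r=11: |-7|>|-2| out[4]=49, l++

l=8, r=11, next write slot=3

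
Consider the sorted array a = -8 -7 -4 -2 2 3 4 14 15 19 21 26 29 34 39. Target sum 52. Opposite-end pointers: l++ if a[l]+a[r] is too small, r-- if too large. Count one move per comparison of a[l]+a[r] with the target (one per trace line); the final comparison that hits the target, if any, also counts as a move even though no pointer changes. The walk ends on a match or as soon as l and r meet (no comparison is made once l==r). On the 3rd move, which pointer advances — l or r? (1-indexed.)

l=1 r=15: -8+39=31 <52, l++
l=2 r=15: -7+39=32 <52, l++
l=3 r=15: -4+39=35 <52, l++

l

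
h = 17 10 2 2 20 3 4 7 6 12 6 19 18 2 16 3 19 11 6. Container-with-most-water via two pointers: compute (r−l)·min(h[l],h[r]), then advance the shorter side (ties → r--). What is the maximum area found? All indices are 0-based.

[0,18] min(17,6)*18=108 best=108 * → r--
[0,17] min(17,11)*17=187 best=187 * → r--
[0,16] min(17,19)*16=272 best=272 * → l++
[1,16] min(10,19)*15=150 best=272 → l++
[2,16] min(2,19)*14=28 best=272 → l++
[3,16] min(2,19)*13=26 best=272 → l++
[4,16] min(20,19)*12=228 best=272 → r--
[4,15] min(20,3)*11=33 best=272 → r--
[4,14] min(20,16)*10=160 best=272 → r--
[4,13] min(20,2)*9=18 best=272 → r--
[4,12] min(20,18)*8=144 best=272 → r--
[4,11] min(20,19)*7=133 best=272 → r--
[4,10] min(20,6)*6=36 best=272 → r--
[4,9] min(20,12)*5=60 best=272 → r--
[4,8] min(20,6)*4=24 best=272 → r--
[4,7] min(20,7)*3=21 best=272 → r--
[4,6] min(20,4)*2=8 best=272 → r--
[4,5] min(20,3)*1=3 best=272 → r--

max area = 272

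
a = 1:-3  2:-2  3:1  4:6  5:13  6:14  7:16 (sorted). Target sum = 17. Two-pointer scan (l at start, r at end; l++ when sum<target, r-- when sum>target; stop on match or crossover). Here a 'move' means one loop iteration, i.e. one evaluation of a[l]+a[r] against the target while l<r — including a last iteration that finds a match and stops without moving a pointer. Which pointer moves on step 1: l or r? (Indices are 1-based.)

l

l=1 r=7: -3+16=13 <17, l++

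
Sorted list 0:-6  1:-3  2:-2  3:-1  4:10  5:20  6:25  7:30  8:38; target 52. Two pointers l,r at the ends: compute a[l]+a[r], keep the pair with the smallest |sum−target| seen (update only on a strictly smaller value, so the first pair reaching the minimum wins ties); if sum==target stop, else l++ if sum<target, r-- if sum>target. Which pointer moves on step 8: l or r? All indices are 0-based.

r

[0,8] -6+38=32 d=20 * → l++
[1,8] -3+38=35 d=17 * → l++
[2,8] -2+38=36 d=16 * → l++
[3,8] -1+38=37 d=15 * → l++
[4,8] 10+38=48 d=4 * → l++
[5,8] 20+38=58 d=6 → r--
[5,7] 20+30=50 d=2 * → l++
[6,7] 25+30=55 d=3 → r--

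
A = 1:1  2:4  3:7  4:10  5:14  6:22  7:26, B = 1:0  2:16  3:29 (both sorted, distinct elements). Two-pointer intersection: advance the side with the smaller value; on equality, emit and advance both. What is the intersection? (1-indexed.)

i=1 j=1: 1>0, j++
i=1 j=2: 1<16, i++
i=2 j=2: 4<16, i++
i=3 j=2: 7<16, i++
i=4 j=2: 10<16, i++
i=5 j=2: 14<16, i++
i=6 j=2: 22>16, j++
i=6 j=3: 22<29, i++
i=7 j=3: 26<29, i++

intersection = []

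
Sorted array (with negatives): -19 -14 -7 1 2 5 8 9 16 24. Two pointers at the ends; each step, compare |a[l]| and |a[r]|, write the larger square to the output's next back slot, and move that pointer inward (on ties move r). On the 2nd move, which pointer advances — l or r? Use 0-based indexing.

l=0 r=9: |-19|<=|24| out[9]=576, r--
l=0 r=8: |-19|>|16| out[8]=361, l++

l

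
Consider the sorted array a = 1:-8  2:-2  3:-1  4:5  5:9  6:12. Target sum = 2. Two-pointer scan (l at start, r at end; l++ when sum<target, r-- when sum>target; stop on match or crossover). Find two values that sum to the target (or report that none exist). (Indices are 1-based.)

no pair

l=1 r=6: -8+12=4 >2, r--
l=1 r=5: -8+9=1 <2, l++
l=2 r=5: -2+9=7 >2, r--
l=2 r=4: -2+5=3 >2, r--
l=2 r=3: -2+-1=-3 <2, l++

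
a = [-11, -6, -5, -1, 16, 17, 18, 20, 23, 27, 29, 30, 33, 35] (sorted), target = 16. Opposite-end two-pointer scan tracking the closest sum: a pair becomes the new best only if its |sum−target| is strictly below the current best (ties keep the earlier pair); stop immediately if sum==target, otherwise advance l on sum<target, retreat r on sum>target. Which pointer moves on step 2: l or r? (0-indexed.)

[0,13] -11+35=24 d=8 * → r--
[0,12] -11+33=22 d=6 * → r--

r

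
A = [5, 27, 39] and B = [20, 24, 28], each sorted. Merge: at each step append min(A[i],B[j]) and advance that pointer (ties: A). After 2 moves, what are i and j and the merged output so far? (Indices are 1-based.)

i=2, j=2, merged so far=[5, 20]

i=1 j=1: A[i]=5<=B[j]=20 take 5, i++
i=2 j=1: A[i]=27>B[j]=20 take 20, j++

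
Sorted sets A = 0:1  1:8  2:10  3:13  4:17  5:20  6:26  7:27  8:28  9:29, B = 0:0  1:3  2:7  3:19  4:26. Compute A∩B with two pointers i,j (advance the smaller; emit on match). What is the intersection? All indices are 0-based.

intersection = [26]

[i=0,j=0] 1>0 → j++
[i=0,j=1] 1<3 → i++
[i=1,j=1] 8>3 → j++
[i=1,j=2] 8>7 → j++
[i=1,j=3] 8<19 → i++
[i=2,j=3] 10<19 → i++
[i=3,j=3] 13<19 → i++
[i=4,j=3] 17<19 → i++
[i=5,j=3] 20>19 → j++
[i=5,j=4] 20<26 → i++
[i=6,j=4] 26==26 emit → i++,j++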